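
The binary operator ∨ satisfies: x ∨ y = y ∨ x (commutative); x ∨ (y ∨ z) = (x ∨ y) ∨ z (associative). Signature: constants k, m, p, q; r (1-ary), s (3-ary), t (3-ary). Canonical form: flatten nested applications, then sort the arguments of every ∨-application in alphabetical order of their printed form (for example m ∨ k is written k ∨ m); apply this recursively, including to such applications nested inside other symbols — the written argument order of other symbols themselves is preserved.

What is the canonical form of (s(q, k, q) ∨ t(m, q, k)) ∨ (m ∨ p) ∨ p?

Answer: m ∨ p ∨ p ∨ s(q, k, q) ∨ t(m, q, k)

Derivation:
Un-nest:  s(q, k, q) ∨ t(m, q, k) ∨ m ∨ p ∨ p
Order the arguments:  m ∨ p ∨ p ∨ s(q, k, q) ∨ t(m, q, k)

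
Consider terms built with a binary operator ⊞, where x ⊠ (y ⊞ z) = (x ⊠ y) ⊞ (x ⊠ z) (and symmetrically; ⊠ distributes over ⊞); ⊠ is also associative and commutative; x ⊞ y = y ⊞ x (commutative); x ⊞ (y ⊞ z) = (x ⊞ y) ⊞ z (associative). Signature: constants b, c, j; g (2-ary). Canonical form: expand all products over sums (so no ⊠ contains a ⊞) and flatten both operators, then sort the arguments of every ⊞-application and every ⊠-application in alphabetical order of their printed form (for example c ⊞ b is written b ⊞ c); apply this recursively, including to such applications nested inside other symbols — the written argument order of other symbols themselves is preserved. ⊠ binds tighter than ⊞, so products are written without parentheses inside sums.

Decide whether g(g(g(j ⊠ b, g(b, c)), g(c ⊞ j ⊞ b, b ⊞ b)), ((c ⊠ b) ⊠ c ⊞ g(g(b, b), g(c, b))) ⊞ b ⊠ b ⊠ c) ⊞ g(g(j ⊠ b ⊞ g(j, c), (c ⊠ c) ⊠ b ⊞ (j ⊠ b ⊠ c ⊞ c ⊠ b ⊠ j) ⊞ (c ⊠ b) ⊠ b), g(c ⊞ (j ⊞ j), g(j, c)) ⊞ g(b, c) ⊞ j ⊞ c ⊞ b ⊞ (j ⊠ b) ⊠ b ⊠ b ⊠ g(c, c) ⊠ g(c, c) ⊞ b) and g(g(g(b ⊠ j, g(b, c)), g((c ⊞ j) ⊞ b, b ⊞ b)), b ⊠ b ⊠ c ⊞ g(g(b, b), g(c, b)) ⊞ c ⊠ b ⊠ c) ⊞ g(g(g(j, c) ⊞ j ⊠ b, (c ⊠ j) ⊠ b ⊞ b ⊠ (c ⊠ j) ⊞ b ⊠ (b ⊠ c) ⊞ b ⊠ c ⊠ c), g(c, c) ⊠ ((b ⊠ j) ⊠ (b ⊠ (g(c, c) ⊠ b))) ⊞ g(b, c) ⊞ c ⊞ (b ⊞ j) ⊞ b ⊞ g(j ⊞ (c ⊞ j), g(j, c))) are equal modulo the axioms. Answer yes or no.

Left:  g(g(g(j ⊠ b, g(b, c)), g(c ⊞ j ⊞ b, b ⊞ b)), ((c ⊠ b) ⊠ c ⊞ g(g(b, b), g(c, b))) ⊞ b ⊠ b ⊠ c) ⊞ g(g(j ⊠ b ⊞ g(j, c), (c ⊠ c) ⊠ b ⊞ (j ⊠ b ⊠ c ⊞ c ⊠ b ⊠ j) ⊞ (c ⊠ b) ⊠ b), g(c ⊞ (j ⊞ j), g(j, c)) ⊞ g(b, c) ⊞ j ⊞ c ⊞ b ⊞ (j ⊠ b) ⊠ b ⊠ b ⊠ g(c, c) ⊠ g(c, c) ⊞ b)
  Flatten:  g(g(g(b ⊠ j, g(b, c)), g(b ⊞ c ⊞ j, b ⊞ b)), b ⊠ b ⊠ c ⊞ b ⊠ c ⊠ c ⊞ g(g(b, b), g(c, b))) ⊞ g(g(b ⊠ j ⊞ g(j, c), b ⊠ b ⊠ c ⊞ b ⊠ c ⊠ c ⊞ b ⊠ c ⊠ j ⊞ b ⊠ c ⊠ j), b ⊞ b ⊞ b ⊠ b ⊠ b ⊠ g(c, c) ⊠ g(c, c) ⊠ j ⊞ c ⊞ g(b, c) ⊞ g(c ⊞ j ⊞ j, g(j, c)) ⊞ j)
  Order the arguments:  g(g(b ⊠ j ⊞ g(j, c), b ⊠ b ⊠ c ⊞ b ⊠ c ⊠ c ⊞ b ⊠ c ⊠ j ⊞ b ⊠ c ⊠ j), b ⊞ b ⊞ b ⊠ b ⊠ b ⊠ g(c, c) ⊠ g(c, c) ⊠ j ⊞ c ⊞ g(b, c) ⊞ g(c ⊞ j ⊞ j, g(j, c)) ⊞ j) ⊞ g(g(g(b ⊠ j, g(b, c)), g(b ⊞ c ⊞ j, b ⊞ b)), b ⊠ b ⊠ c ⊞ b ⊠ c ⊠ c ⊞ g(g(b, b), g(c, b)))
Right:  g(g(g(b ⊠ j, g(b, c)), g((c ⊞ j) ⊞ b, b ⊞ b)), b ⊠ b ⊠ c ⊞ g(g(b, b), g(c, b)) ⊞ c ⊠ b ⊠ c) ⊞ g(g(g(j, c) ⊞ j ⊠ b, (c ⊠ j) ⊠ b ⊞ b ⊠ (c ⊠ j) ⊞ b ⊠ (b ⊠ c) ⊞ b ⊠ c ⊠ c), g(c, c) ⊠ ((b ⊠ j) ⊠ (b ⊠ (g(c, c) ⊠ b))) ⊞ g(b, c) ⊞ c ⊞ (b ⊞ j) ⊞ b ⊞ g(j ⊞ (c ⊞ j), g(j, c)))
  Merge nested applications:  g(g(g(b ⊠ j, g(b, c)), g(b ⊞ c ⊞ j, b ⊞ b)), b ⊠ b ⊠ c ⊞ b ⊠ c ⊠ c ⊞ g(g(b, b), g(c, b))) ⊞ g(g(b ⊠ j ⊞ g(j, c), b ⊠ b ⊠ c ⊞ b ⊠ c ⊠ c ⊞ b ⊠ c ⊠ j ⊞ b ⊠ c ⊠ j), b ⊞ b ⊞ b ⊠ b ⊠ b ⊠ g(c, c) ⊠ g(c, c) ⊠ j ⊞ c ⊞ g(b, c) ⊞ g(c ⊞ j ⊞ j, g(j, c)) ⊞ j)
  Order the arguments:  g(g(b ⊠ j ⊞ g(j, c), b ⊠ b ⊠ c ⊞ b ⊠ c ⊠ c ⊞ b ⊠ c ⊠ j ⊞ b ⊠ c ⊠ j), b ⊞ b ⊞ b ⊠ b ⊠ b ⊠ g(c, c) ⊠ g(c, c) ⊠ j ⊞ c ⊞ g(b, c) ⊞ g(c ⊞ j ⊞ j, g(j, c)) ⊞ j) ⊞ g(g(g(b ⊠ j, g(b, c)), g(b ⊞ c ⊞ j, b ⊞ b)), b ⊠ b ⊠ c ⊞ b ⊠ c ⊠ c ⊞ g(g(b, b), g(c, b)))

Answer: yes — both canonical forms are g(g(b ⊠ j ⊞ g(j, c), b ⊠ b ⊠ c ⊞ b ⊠ c ⊠ c ⊞ b ⊠ c ⊠ j ⊞ b ⊠ c ⊠ j), b ⊞ b ⊞ b ⊠ b ⊠ b ⊠ g(c, c) ⊠ g(c, c) ⊠ j ⊞ c ⊞ g(b, c) ⊞ g(c ⊞ j ⊞ j, g(j, c)) ⊞ j) ⊞ g(g(g(b ⊠ j, g(b, c)), g(b ⊞ c ⊞ j, b ⊞ b)), b ⊠ b ⊠ c ⊞ b ⊠ c ⊠ c ⊞ g(g(b, b), g(c, b)))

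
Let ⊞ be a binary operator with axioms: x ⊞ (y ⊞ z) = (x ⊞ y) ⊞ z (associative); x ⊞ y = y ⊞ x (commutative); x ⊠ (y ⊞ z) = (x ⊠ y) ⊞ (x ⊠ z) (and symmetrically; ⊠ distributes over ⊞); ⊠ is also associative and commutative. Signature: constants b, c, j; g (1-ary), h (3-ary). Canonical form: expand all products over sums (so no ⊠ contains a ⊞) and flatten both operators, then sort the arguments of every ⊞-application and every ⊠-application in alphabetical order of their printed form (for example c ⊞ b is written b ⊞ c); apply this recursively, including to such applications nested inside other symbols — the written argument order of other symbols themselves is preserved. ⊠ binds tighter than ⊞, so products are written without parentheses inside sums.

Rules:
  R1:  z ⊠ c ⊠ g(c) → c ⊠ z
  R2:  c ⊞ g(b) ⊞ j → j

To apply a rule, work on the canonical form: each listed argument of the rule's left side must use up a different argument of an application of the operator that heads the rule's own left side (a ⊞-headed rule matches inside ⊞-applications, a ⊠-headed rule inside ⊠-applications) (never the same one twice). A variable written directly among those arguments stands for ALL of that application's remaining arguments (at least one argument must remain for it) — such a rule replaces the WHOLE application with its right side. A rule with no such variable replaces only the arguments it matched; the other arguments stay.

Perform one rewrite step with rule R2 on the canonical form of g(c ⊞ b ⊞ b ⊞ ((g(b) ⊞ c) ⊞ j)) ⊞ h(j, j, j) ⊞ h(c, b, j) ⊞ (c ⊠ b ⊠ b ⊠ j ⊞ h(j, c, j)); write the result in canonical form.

Answer: b ⊠ b ⊠ c ⊠ j ⊞ g(b ⊞ b ⊞ c ⊞ j) ⊞ h(c, b, j) ⊞ h(j, c, j) ⊞ h(j, j, j)

Derivation:
Canonical form:  b ⊠ b ⊠ c ⊠ j ⊞ g(b ⊞ b ⊞ c ⊞ c ⊞ g(b) ⊞ j) ⊞ h(c, b, j) ⊞ h(j, c, j) ⊞ h(j, j, j)
Match R2:  consume c, g(b), j
Result:  b ⊠ b ⊠ c ⊠ j ⊞ g(b ⊞ b ⊞ c ⊞ j) ⊞ h(c, b, j) ⊞ h(j, c, j) ⊞ h(j, j, j)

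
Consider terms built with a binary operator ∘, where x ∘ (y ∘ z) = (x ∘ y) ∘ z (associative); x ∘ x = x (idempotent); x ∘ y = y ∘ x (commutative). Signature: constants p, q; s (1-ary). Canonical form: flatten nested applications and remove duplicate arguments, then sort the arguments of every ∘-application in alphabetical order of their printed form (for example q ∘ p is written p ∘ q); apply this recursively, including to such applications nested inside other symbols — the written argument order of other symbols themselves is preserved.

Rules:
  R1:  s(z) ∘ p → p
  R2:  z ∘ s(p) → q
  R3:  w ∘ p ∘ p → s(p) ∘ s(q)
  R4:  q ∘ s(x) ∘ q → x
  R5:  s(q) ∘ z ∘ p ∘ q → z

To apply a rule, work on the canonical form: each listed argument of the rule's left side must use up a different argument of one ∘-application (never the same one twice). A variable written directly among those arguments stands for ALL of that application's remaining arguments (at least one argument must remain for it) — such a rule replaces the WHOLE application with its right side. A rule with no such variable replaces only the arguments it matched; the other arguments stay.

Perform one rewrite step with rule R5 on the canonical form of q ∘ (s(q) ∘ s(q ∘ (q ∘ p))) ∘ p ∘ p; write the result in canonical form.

Canonical form:  p ∘ q ∘ s(p ∘ q) ∘ s(q)
Match R5:  consume p, q, s(q);  z := s(p ∘ q)
The extension variable absorbs all remaining arguments, so the whole application is rewritten.
Giving:  s(p ∘ q)

Answer: s(p ∘ q)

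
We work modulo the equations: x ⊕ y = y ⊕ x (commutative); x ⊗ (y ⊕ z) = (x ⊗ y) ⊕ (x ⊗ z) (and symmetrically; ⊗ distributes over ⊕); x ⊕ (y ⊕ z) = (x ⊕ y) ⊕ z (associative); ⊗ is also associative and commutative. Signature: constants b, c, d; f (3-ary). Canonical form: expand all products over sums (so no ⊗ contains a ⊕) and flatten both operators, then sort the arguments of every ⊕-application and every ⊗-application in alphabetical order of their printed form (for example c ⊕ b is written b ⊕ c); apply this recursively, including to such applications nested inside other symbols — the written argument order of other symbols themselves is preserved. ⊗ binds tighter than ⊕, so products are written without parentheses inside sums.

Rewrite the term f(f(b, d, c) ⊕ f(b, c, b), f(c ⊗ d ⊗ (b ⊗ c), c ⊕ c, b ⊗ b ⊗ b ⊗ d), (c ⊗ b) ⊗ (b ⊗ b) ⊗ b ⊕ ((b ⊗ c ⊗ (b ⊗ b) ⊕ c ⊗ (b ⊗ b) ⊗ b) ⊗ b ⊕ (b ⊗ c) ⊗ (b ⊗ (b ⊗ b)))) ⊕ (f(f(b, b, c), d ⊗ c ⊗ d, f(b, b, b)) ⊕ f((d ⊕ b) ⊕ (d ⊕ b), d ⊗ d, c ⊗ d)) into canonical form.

Answer: f(b ⊕ b ⊕ d ⊕ d, d ⊗ d, c ⊗ d) ⊕ f(f(b, b, c), c ⊗ d ⊗ d, f(b, b, b)) ⊕ f(f(b, c, b) ⊕ f(b, d, c), f(b ⊗ c ⊗ c ⊗ d, c ⊕ c, b ⊗ b ⊗ b ⊗ d), b ⊗ b ⊗ b ⊗ b ⊗ c ⊕ b ⊗ b ⊗ b ⊗ b ⊗ c ⊕ b ⊗ b ⊗ b ⊗ b ⊗ c ⊕ b ⊗ b ⊗ b ⊗ b ⊗ c)

Derivation:
Distribute:  f(f(b, c, b) ⊕ f(b, d, c), f(b ⊗ c ⊗ c ⊗ d, c ⊕ c, b ⊗ b ⊗ b ⊗ d), b ⊗ b ⊗ b ⊗ b ⊗ c ⊕ b ⊗ b ⊗ b ⊗ b ⊗ c ⊕ b ⊗ b ⊗ b ⊗ b ⊗ c ⊕ b ⊗ b ⊗ b ⊗ b ⊗ c) ⊕ f(f(b, b, c), c ⊗ d ⊗ d, f(b, b, b)) ⊕ f(b ⊕ b ⊕ d ⊕ d, d ⊗ d, c ⊗ d)
Sort:  f(b ⊕ b ⊕ d ⊕ d, d ⊗ d, c ⊗ d) ⊕ f(f(b, b, c), c ⊗ d ⊗ d, f(b, b, b)) ⊕ f(f(b, c, b) ⊕ f(b, d, c), f(b ⊗ c ⊗ c ⊗ d, c ⊕ c, b ⊗ b ⊗ b ⊗ d), b ⊗ b ⊗ b ⊗ b ⊗ c ⊕ b ⊗ b ⊗ b ⊗ b ⊗ c ⊕ b ⊗ b ⊗ b ⊗ b ⊗ c ⊕ b ⊗ b ⊗ b ⊗ b ⊗ c)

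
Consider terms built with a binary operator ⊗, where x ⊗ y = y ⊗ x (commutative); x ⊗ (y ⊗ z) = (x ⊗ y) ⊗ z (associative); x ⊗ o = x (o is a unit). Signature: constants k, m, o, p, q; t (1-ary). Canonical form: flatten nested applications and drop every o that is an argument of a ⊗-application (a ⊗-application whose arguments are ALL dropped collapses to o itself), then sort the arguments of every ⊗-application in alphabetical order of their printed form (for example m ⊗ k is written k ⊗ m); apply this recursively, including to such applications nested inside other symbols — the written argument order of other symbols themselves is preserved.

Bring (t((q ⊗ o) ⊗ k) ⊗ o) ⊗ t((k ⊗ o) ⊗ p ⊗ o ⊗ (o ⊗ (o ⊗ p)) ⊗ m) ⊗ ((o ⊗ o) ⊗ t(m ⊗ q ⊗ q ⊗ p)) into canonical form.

Answer: t(k ⊗ m ⊗ p ⊗ p) ⊗ t(k ⊗ q) ⊗ t(m ⊗ p ⊗ q ⊗ q)

Derivation:
Un-nest:  t((q ⊗ o) ⊗ k) ⊗ o ⊗ t((k ⊗ o) ⊗ p ⊗ o ⊗ (o ⊗ (o ⊗ p)) ⊗ m) ⊗ o ⊗ o ⊗ t(m ⊗ q ⊗ q ⊗ p)
Canonicalize subterm:  t((q ⊗ o) ⊗ k)  →  t(k ⊗ q)
Inside:  t((k ⊗ o) ⊗ p ⊗ o ⊗ (o ⊗ (o ⊗ p)) ⊗ m)  →  t(k ⊗ m ⊗ p ⊗ p)
Canonicalize subterm:  t(m ⊗ q ⊗ q ⊗ p)  →  t(m ⊗ p ⊗ q ⊗ q)
Units out:  drop o (×3)
Order the arguments:  t(k ⊗ m ⊗ p ⊗ p) ⊗ t(k ⊗ q) ⊗ t(m ⊗ p ⊗ q ⊗ q)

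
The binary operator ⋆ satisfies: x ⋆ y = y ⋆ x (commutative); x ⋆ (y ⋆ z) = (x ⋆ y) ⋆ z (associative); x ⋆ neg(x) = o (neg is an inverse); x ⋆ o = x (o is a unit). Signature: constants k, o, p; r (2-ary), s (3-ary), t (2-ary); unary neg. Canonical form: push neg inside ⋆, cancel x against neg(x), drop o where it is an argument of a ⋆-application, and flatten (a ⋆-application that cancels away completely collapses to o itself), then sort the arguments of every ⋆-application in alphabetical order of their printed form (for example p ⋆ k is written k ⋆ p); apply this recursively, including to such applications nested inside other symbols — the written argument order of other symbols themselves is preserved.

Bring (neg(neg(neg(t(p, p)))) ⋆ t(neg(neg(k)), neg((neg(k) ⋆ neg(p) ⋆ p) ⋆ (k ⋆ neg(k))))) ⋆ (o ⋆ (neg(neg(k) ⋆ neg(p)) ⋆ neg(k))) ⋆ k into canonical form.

Answer: k ⋆ neg(t(p, p)) ⋆ p ⋆ t(k, k)

Derivation:
Push neg inside:  distribute neg over ⋆ and collapse double neg
Combine occurrences:  neg(t(p, p)) ⋆ t(k, k) ⋆ k ⋆ p
Order the arguments:  k ⋆ neg(t(p, p)) ⋆ p ⋆ t(k, k)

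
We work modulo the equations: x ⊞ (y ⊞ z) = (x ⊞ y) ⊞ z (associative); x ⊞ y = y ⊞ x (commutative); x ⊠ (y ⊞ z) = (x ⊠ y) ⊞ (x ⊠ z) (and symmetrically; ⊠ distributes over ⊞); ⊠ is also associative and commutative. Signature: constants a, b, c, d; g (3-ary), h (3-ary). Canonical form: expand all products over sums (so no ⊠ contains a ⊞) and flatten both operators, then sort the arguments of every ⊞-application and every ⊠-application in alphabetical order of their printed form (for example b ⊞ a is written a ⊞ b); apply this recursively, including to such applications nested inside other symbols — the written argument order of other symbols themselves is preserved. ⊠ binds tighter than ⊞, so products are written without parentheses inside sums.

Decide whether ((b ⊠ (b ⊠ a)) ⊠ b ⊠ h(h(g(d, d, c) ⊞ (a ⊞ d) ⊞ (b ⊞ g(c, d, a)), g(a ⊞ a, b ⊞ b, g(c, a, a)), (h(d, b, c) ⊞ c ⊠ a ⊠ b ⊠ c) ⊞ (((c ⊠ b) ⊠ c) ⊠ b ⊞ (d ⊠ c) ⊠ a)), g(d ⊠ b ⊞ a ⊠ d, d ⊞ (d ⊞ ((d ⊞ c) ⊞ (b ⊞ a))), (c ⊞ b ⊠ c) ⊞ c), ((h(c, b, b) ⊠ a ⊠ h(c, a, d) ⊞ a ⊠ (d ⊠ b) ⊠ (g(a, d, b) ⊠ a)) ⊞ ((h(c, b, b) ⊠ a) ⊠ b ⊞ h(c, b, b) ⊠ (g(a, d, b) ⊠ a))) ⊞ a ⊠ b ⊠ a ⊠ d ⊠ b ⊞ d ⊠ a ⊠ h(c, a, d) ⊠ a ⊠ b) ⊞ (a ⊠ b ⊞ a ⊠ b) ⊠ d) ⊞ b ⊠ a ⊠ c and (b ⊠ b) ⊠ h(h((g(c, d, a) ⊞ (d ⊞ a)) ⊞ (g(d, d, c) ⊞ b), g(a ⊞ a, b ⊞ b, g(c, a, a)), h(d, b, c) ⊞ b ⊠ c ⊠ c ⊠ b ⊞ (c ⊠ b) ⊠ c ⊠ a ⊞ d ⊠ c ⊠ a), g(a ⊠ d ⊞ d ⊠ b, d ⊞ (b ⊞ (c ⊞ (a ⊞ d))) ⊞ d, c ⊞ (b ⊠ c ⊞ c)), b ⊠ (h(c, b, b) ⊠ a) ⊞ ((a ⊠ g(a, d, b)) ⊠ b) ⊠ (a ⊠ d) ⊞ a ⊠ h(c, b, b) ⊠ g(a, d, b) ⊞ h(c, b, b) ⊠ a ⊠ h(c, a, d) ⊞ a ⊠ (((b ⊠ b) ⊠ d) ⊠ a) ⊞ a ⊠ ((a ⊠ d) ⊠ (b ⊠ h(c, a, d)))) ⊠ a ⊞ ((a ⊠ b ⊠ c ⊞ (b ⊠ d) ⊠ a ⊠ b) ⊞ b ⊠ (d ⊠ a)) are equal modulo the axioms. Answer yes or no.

Left:  ((b ⊠ (b ⊠ a)) ⊠ b ⊠ h(h(g(d, d, c) ⊞ (a ⊞ d) ⊞ (b ⊞ g(c, d, a)), g(a ⊞ a, b ⊞ b, g(c, a, a)), (h(d, b, c) ⊞ c ⊠ a ⊠ b ⊠ c) ⊞ (((c ⊠ b) ⊠ c) ⊠ b ⊞ (d ⊠ c) ⊠ a)), g(d ⊠ b ⊞ a ⊠ d, d ⊞ (d ⊞ ((d ⊞ c) ⊞ (b ⊞ a))), (c ⊞ b ⊠ c) ⊞ c), ((h(c, b, b) ⊠ a ⊠ h(c, a, d) ⊞ a ⊠ (d ⊠ b) ⊠ (g(a, d, b) ⊠ a)) ⊞ ((h(c, b, b) ⊠ a) ⊠ b ⊞ h(c, b, b) ⊠ (g(a, d, b) ⊠ a))) ⊞ a ⊠ b ⊠ a ⊠ d ⊠ b ⊞ d ⊠ a ⊠ h(c, a, d) ⊠ a ⊠ b) ⊞ (a ⊠ b ⊞ a ⊠ b) ⊠ d) ⊞ b ⊠ a ⊠ c
  Distribute:  a ⊠ b ⊠ b ⊠ b ⊠ h(h(a ⊞ b ⊞ d ⊞ g(c, d, a) ⊞ g(d, d, c), g(a ⊞ a, b ⊞ b, g(c, a, a)), a ⊠ b ⊠ c ⊠ c ⊞ a ⊠ c ⊠ d ⊞ b ⊠ b ⊠ c ⊠ c ⊞ h(d, b, c)), g(a ⊠ d ⊞ b ⊠ d, a ⊞ b ⊞ c ⊞ d ⊞ d ⊞ d, b ⊠ c ⊞ c ⊞ c), a ⊠ a ⊠ b ⊠ b ⊠ d ⊞ a ⊠ a ⊠ b ⊠ d ⊠ g(a, d, b) ⊞ a ⊠ a ⊠ b ⊠ d ⊠ h(c, a, d) ⊞ a ⊠ b ⊠ h(c, b, b) ⊞ a ⊠ g(a, d, b) ⊠ h(c, b, b) ⊞ a ⊠ h(c, a, d) ⊠ h(c, b, b)) ⊞ a ⊠ b ⊠ d ⊞ a ⊠ b ⊠ d ⊞ a ⊠ b ⊠ c
  Sort arguments:  a ⊠ b ⊠ b ⊠ b ⊠ h(h(a ⊞ b ⊞ d ⊞ g(c, d, a) ⊞ g(d, d, c), g(a ⊞ a, b ⊞ b, g(c, a, a)), a ⊠ b ⊠ c ⊠ c ⊞ a ⊠ c ⊠ d ⊞ b ⊠ b ⊠ c ⊠ c ⊞ h(d, b, c)), g(a ⊠ d ⊞ b ⊠ d, a ⊞ b ⊞ c ⊞ d ⊞ d ⊞ d, b ⊠ c ⊞ c ⊞ c), a ⊠ a ⊠ b ⊠ b ⊠ d ⊞ a ⊠ a ⊠ b ⊠ d ⊠ g(a, d, b) ⊞ a ⊠ a ⊠ b ⊠ d ⊠ h(c, a, d) ⊞ a ⊠ b ⊠ h(c, b, b) ⊞ a ⊠ g(a, d, b) ⊠ h(c, b, b) ⊞ a ⊠ h(c, a, d) ⊠ h(c, b, b)) ⊞ a ⊠ b ⊠ c ⊞ a ⊠ b ⊠ d ⊞ a ⊠ b ⊠ d
Right:  (b ⊠ b) ⊠ h(h((g(c, d, a) ⊞ (d ⊞ a)) ⊞ (g(d, d, c) ⊞ b), g(a ⊞ a, b ⊞ b, g(c, a, a)), h(d, b, c) ⊞ b ⊠ c ⊠ c ⊠ b ⊞ (c ⊠ b) ⊠ c ⊠ a ⊞ d ⊠ c ⊠ a), g(a ⊠ d ⊞ d ⊠ b, d ⊞ (b ⊞ (c ⊞ (a ⊞ d))) ⊞ d, c ⊞ (b ⊠ c ⊞ c)), b ⊠ (h(c, b, b) ⊠ a) ⊞ ((a ⊠ g(a, d, b)) ⊠ b) ⊠ (a ⊠ d) ⊞ a ⊠ h(c, b, b) ⊠ g(a, d, b) ⊞ h(c, b, b) ⊠ a ⊠ h(c, a, d) ⊞ a ⊠ (((b ⊠ b) ⊠ d) ⊠ a) ⊞ a ⊠ ((a ⊠ d) ⊠ (b ⊠ h(c, a, d)))) ⊠ a ⊞ ((a ⊠ b ⊠ c ⊞ (b ⊠ d) ⊠ a ⊠ b) ⊞ b ⊠ (d ⊠ a))
  Un-nest:  a ⊠ b ⊠ b ⊠ h(h(a ⊞ b ⊞ d ⊞ g(c, d, a) ⊞ g(d, d, c), g(a ⊞ a, b ⊞ b, g(c, a, a)), a ⊠ b ⊠ c ⊠ c ⊞ a ⊠ c ⊠ d ⊞ b ⊠ b ⊠ c ⊠ c ⊞ h(d, b, c)), g(a ⊠ d ⊞ b ⊠ d, a ⊞ b ⊞ c ⊞ d ⊞ d ⊞ d, b ⊠ c ⊞ c ⊞ c), a ⊠ a ⊠ b ⊠ b ⊠ d ⊞ a ⊠ a ⊠ b ⊠ d ⊠ g(a, d, b) ⊞ a ⊠ a ⊠ b ⊠ d ⊠ h(c, a, d) ⊞ a ⊠ b ⊠ h(c, b, b) ⊞ a ⊠ g(a, d, b) ⊠ h(c, b, b) ⊞ a ⊠ h(c, a, d) ⊠ h(c, b, b)) ⊞ a ⊠ b ⊠ c ⊞ a ⊠ b ⊠ b ⊠ d ⊞ a ⊠ b ⊠ d
  Order the arguments:  a ⊠ b ⊠ b ⊠ d ⊞ a ⊠ b ⊠ b ⊠ h(h(a ⊞ b ⊞ d ⊞ g(c, d, a) ⊞ g(d, d, c), g(a ⊞ a, b ⊞ b, g(c, a, a)), a ⊠ b ⊠ c ⊠ c ⊞ a ⊠ c ⊠ d ⊞ b ⊠ b ⊠ c ⊠ c ⊞ h(d, b, c)), g(a ⊠ d ⊞ b ⊠ d, a ⊞ b ⊞ c ⊞ d ⊞ d ⊞ d, b ⊠ c ⊞ c ⊞ c), a ⊠ a ⊠ b ⊠ b ⊠ d ⊞ a ⊠ a ⊠ b ⊠ d ⊠ g(a, d, b) ⊞ a ⊠ a ⊠ b ⊠ d ⊠ h(c, a, d) ⊞ a ⊠ b ⊠ h(c, b, b) ⊞ a ⊠ g(a, d, b) ⊠ h(c, b, b) ⊞ a ⊠ h(c, a, d) ⊠ h(c, b, b)) ⊞ a ⊠ b ⊠ c ⊞ a ⊠ b ⊠ d

Answer: no — a ⊠ b ⊠ b ⊠ b ⊠ h(h(a ⊞ b ⊞ d ⊞ g(c, d, a) ⊞ g(d, d, c), g(a ⊞ a, b ⊞ b, g(c, a, a)), a ⊠ b ⊠ c ⊠ c ⊞ a ⊠ c ⊠ d ⊞ b ⊠ b ⊠ c ⊠ c ⊞ h(d, b, c)), g(a ⊠ d ⊞ b ⊠ d, a ⊞ b ⊞ c ⊞ d ⊞ d ⊞ d, b ⊠ c ⊞ c ⊞ c), a ⊠ a ⊠ b ⊠ b ⊠ d ⊞ a ⊠ a ⊠ b ⊠ d ⊠ g(a, d, b) ⊞ a ⊠ a ⊠ b ⊠ d ⊠ h(c, a, d) ⊞ a ⊠ b ⊠ h(c, b, b) ⊞ a ⊠ g(a, d, b) ⊠ h(c, b, b) ⊞ a ⊠ h(c, a, d) ⊠ h(c, b, b)) ⊞ a ⊠ b ⊠ c ⊞ a ⊠ b ⊠ d ⊞ a ⊠ b ⊠ d vs a ⊠ b ⊠ b ⊠ d ⊞ a ⊠ b ⊠ b ⊠ h(h(a ⊞ b ⊞ d ⊞ g(c, d, a) ⊞ g(d, d, c), g(a ⊞ a, b ⊞ b, g(c, a, a)), a ⊠ b ⊠ c ⊠ c ⊞ a ⊠ c ⊠ d ⊞ b ⊠ b ⊠ c ⊠ c ⊞ h(d, b, c)), g(a ⊠ d ⊞ b ⊠ d, a ⊞ b ⊞ c ⊞ d ⊞ d ⊞ d, b ⊠ c ⊞ c ⊞ c), a ⊠ a ⊠ b ⊠ b ⊠ d ⊞ a ⊠ a ⊠ b ⊠ d ⊠ g(a, d, b) ⊞ a ⊠ a ⊠ b ⊠ d ⊠ h(c, a, d) ⊞ a ⊠ b ⊠ h(c, b, b) ⊞ a ⊠ g(a, d, b) ⊠ h(c, b, b) ⊞ a ⊠ h(c, a, d) ⊠ h(c, b, b)) ⊞ a ⊠ b ⊠ c ⊞ a ⊠ b ⊠ d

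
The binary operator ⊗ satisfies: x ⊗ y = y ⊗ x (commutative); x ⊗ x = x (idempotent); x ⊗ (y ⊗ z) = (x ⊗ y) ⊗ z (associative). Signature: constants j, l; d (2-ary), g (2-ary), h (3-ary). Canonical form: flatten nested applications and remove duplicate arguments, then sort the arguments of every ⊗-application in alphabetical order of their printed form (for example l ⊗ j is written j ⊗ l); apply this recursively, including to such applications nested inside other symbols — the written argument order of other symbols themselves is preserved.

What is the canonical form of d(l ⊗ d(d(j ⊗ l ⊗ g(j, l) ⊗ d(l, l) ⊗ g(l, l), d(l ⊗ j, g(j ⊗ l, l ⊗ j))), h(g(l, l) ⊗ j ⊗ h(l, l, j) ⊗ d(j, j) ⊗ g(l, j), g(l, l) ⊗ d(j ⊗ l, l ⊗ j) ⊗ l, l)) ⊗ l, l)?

Answer: d(d(d(d(l, l) ⊗ g(j, l) ⊗ g(l, l) ⊗ j ⊗ l, d(j ⊗ l, g(j ⊗ l, j ⊗ l))), h(d(j, j) ⊗ g(l, j) ⊗ g(l, l) ⊗ h(l, l, j) ⊗ j, d(j ⊗ l, j ⊗ l) ⊗ g(l, l) ⊗ l, l)) ⊗ l, l)

Derivation:
Descend into:  l ⊗ d(d(j ⊗ l ⊗ g(j, l) ⊗ d(l, l) ⊗ g(l, l), d(l ⊗ j, g(j ⊗ l, l ⊗ j))), h(g(l, l) ⊗ j ⊗ h(l, l, j) ⊗ d(j, j) ⊗ g(l, j), g(l, l) ⊗ d(j ⊗ l, l ⊗ j) ⊗ l, l)) ⊗ l
Canonicalize subterm:  d(d(j ⊗ l ⊗ g(j, l) ⊗ d(l, l) ⊗ g(l, l), d(l ⊗ j, g(j ⊗ l, l ⊗ j))), h(g(l, l) ⊗ j ⊗ h(l, l, j) ⊗ d(j, j) ⊗ g(l, j), g(l, l) ⊗ d(j ⊗ l, l ⊗ j) ⊗ l, l))  →  d(d(d(l, l) ⊗ g(j, l) ⊗ g(l, l) ⊗ j ⊗ l, d(j ⊗ l, g(j ⊗ l, j ⊗ l))), h(d(j, j) ⊗ g(l, j) ⊗ g(l, l) ⊗ h(l, l, j) ⊗ j, d(j ⊗ l, j ⊗ l) ⊗ g(l, l) ⊗ l, l))
Drop duplicates:  drop duplicate l
Sort:  d(d(d(l, l) ⊗ g(j, l) ⊗ g(l, l) ⊗ j ⊗ l, d(j ⊗ l, g(j ⊗ l, j ⊗ l))), h(d(j, j) ⊗ g(l, j) ⊗ g(l, l) ⊗ h(l, l, j) ⊗ j, d(j ⊗ l, j ⊗ l) ⊗ g(l, l) ⊗ l, l)) ⊗ l
Put back:  d(d(d(d(l, l) ⊗ g(j, l) ⊗ g(l, l) ⊗ j ⊗ l, d(j ⊗ l, g(j ⊗ l, j ⊗ l))), h(d(j, j) ⊗ g(l, j) ⊗ g(l, l) ⊗ h(l, l, j) ⊗ j, d(j ⊗ l, j ⊗ l) ⊗ g(l, l) ⊗ l, l)) ⊗ l, l)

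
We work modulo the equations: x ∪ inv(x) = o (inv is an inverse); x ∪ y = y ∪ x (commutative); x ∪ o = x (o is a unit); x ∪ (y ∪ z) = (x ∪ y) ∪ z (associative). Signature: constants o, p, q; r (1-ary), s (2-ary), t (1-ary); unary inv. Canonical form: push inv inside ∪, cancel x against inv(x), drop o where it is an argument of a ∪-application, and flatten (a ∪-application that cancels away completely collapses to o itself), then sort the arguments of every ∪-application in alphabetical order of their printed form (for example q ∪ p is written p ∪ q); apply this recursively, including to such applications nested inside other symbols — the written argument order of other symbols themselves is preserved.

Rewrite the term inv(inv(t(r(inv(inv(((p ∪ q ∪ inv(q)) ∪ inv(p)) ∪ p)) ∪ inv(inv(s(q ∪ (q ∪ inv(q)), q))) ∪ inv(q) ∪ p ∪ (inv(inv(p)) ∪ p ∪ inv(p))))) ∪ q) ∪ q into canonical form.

Answer: t(r(inv(q) ∪ p ∪ p ∪ p ∪ s(q, q)))

Derivation:
Push inv inside:  distribute inv over ∪ and collapse double inv
Cancel inverse pairs:  q cancels
Collect:  t(r(inv(q) ∪ p ∪ p ∪ p ∪ s(q, q)))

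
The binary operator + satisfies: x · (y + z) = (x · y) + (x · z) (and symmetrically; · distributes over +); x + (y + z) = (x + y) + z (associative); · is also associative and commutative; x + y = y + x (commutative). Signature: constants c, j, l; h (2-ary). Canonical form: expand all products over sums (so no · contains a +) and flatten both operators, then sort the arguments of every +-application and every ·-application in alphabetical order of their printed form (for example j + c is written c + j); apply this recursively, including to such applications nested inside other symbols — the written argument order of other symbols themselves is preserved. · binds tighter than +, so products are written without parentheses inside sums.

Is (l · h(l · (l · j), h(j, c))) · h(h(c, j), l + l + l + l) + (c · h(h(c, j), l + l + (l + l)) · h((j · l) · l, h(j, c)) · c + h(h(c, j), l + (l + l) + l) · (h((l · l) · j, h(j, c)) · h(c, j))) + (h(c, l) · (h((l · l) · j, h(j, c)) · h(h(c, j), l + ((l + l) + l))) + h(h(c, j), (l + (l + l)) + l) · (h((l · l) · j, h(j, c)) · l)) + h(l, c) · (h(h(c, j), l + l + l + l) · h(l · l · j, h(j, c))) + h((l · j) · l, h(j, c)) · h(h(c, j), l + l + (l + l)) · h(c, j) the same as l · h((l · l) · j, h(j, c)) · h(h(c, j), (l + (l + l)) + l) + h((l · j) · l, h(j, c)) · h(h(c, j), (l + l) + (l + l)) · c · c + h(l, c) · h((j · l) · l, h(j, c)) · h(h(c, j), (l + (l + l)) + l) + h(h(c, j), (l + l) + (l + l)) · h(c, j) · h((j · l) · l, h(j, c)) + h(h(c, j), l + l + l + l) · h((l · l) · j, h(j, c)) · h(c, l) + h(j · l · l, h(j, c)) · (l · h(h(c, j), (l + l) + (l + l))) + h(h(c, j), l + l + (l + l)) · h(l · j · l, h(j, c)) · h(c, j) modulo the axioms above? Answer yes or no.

Answer: yes — both canonical forms are c · c · h(h(c, j), l + l + l + l) · h(j · l · l, h(j, c)) + h(c, j) · h(h(c, j), l + l + l + l) · h(j · l · l, h(j, c)) + h(c, j) · h(h(c, j), l + l + l + l) · h(j · l · l, h(j, c)) + h(c, l) · h(h(c, j), l + l + l + l) · h(j · l · l, h(j, c)) + h(h(c, j), l + l + l + l) · h(j · l · l, h(j, c)) · h(l, c) + h(h(c, j), l + l + l + l) · h(j · l · l, h(j, c)) · l + h(h(c, j), l + l + l + l) · h(j · l · l, h(j, c)) · l

Derivation:
Left:  (l · h(l · (l · j), h(j, c))) · h(h(c, j), l + l + l + l) + (c · h(h(c, j), l + l + (l + l)) · h((j · l) · l, h(j, c)) · c + h(h(c, j), l + (l + l) + l) · (h((l · l) · j, h(j, c)) · h(c, j))) + (h(c, l) · (h((l · l) · j, h(j, c)) · h(h(c, j), l + ((l + l) + l))) + h(h(c, j), (l + (l + l)) + l) · (h((l · l) · j, h(j, c)) · l)) + h(l, c) · (h(h(c, j), l + l + l + l) · h(l · l · j, h(j, c))) + h((l · j) · l, h(j, c)) · h(h(c, j), l + l + (l + l)) · h(c, j)
  Un-nest:  h(h(c, j), l + l + l + l) · h(j · l · l, h(j, c)) · l + c · c · h(h(c, j), l + l + l + l) · h(j · l · l, h(j, c)) + h(c, j) · h(h(c, j), l + l + l + l) · h(j · l · l, h(j, c)) + h(c, l) · h(h(c, j), l + l + l + l) · h(j · l · l, h(j, c)) + h(h(c, j), l + l + l + l) · h(j · l · l, h(j, c)) · l + h(h(c, j), l + l + l + l) · h(j · l · l, h(j, c)) · h(l, c) + h(c, j) · h(h(c, j), l + l + l + l) · h(j · l · l, h(j, c))
  Sort:  c · c · h(h(c, j), l + l + l + l) · h(j · l · l, h(j, c)) + h(c, j) · h(h(c, j), l + l + l + l) · h(j · l · l, h(j, c)) + h(c, j) · h(h(c, j), l + l + l + l) · h(j · l · l, h(j, c)) + h(c, l) · h(h(c, j), l + l + l + l) · h(j · l · l, h(j, c)) + h(h(c, j), l + l + l + l) · h(j · l · l, h(j, c)) · h(l, c) + h(h(c, j), l + l + l + l) · h(j · l · l, h(j, c)) · l + h(h(c, j), l + l + l + l) · h(j · l · l, h(j, c)) · l
Right:  l · h((l · l) · j, h(j, c)) · h(h(c, j), (l + (l + l)) + l) + h((l · j) · l, h(j, c)) · h(h(c, j), (l + l) + (l + l)) · c · c + h(l, c) · h((j · l) · l, h(j, c)) · h(h(c, j), (l + (l + l)) + l) + h(h(c, j), (l + l) + (l + l)) · h(c, j) · h((j · l) · l, h(j, c)) + h(h(c, j), l + l + l + l) · h((l · l) · j, h(j, c)) · h(c, l) + h(j · l · l, h(j, c)) · (l · h(h(c, j), (l + l) + (l + l))) + h(h(c, j), l + l + (l + l)) · h(l · j · l, h(j, c)) · h(c, j)
  Flatten:  h(h(c, j), l + l + l + l) · h(j · l · l, h(j, c)) · l + c · c · h(h(c, j), l + l + l + l) · h(j · l · l, h(j, c)) + h(h(c, j), l + l + l + l) · h(j · l · l, h(j, c)) · h(l, c) + h(c, j) · h(h(c, j), l + l + l + l) · h(j · l · l, h(j, c)) + h(c, l) · h(h(c, j), l + l + l + l) · h(j · l · l, h(j, c)) + h(h(c, j), l + l + l + l) · h(j · l · l, h(j, c)) · l + h(c, j) · h(h(c, j), l + l + l + l) · h(j · l · l, h(j, c))
  Sort arguments:  c · c · h(h(c, j), l + l + l + l) · h(j · l · l, h(j, c)) + h(c, j) · h(h(c, j), l + l + l + l) · h(j · l · l, h(j, c)) + h(c, j) · h(h(c, j), l + l + l + l) · h(j · l · l, h(j, c)) + h(c, l) · h(h(c, j), l + l + l + l) · h(j · l · l, h(j, c)) + h(h(c, j), l + l + l + l) · h(j · l · l, h(j, c)) · h(l, c) + h(h(c, j), l + l + l + l) · h(j · l · l, h(j, c)) · l + h(h(c, j), l + l + l + l) · h(j · l · l, h(j, c)) · l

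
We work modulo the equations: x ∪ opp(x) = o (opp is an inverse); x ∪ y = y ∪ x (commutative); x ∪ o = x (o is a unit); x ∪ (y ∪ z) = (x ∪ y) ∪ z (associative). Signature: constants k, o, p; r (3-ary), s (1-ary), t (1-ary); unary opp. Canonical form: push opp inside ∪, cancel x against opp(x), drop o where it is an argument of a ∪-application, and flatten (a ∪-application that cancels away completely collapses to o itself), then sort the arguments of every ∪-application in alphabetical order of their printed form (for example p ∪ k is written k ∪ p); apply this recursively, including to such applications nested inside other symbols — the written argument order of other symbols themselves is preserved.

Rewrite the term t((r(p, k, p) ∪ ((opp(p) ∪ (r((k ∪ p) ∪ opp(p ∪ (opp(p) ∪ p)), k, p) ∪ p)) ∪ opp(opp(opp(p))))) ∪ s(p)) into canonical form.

Answer: t(opp(p) ∪ r(k, k, p) ∪ r(p, k, p) ∪ s(p))

Derivation:
Work inside:  (r(p, k, p) ∪ ((opp(p) ∪ (r((k ∪ p) ∪ opp(p ∪ (opp(p) ∪ p)), k, p) ∪ p)) ∪ opp(opp(opp(p))))) ∪ s(p)
Push opp inside:  distribute opp over ∪ and collapse double opp
Collect terms:  r(p, k, p) ∪ opp(p) ∪ r(k, k, p) ∪ s(p)
Sort arguments:  opp(p) ∪ r(k, k, p) ∪ r(p, k, p) ∪ s(p)
Reassemble:  t(opp(p) ∪ r(k, k, p) ∪ r(p, k, p) ∪ s(p))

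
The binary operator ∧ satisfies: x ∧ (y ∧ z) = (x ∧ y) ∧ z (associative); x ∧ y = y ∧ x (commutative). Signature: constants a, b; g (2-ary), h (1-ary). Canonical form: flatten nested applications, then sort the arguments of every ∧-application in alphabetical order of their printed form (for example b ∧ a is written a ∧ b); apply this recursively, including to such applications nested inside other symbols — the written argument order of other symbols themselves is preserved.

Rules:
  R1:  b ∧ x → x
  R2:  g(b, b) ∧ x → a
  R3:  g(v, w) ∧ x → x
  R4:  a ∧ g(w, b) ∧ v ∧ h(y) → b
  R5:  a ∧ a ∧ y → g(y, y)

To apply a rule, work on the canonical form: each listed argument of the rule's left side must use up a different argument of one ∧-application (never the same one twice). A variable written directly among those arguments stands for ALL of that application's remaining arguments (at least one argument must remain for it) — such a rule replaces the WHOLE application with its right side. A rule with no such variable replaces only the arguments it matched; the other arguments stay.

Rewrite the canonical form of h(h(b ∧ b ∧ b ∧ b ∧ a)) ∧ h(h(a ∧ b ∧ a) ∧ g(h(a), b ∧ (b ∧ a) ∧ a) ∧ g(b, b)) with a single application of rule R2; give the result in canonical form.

Canonical form:  h(g(b, b) ∧ g(h(a), a ∧ a ∧ b ∧ b) ∧ h(a ∧ a ∧ b)) ∧ h(h(a ∧ b ∧ b ∧ b ∧ b))
Match R2:  consume g(b, b);  x := g(h(a), a ∧ a ∧ b ∧ b) ∧ h(a ∧ a ∧ b)
The extension variable absorbs all remaining arguments, so the whole application is rewritten.
New term:  h(a) ∧ h(h(a ∧ b ∧ b ∧ b ∧ b))

Answer: h(a) ∧ h(h(a ∧ b ∧ b ∧ b ∧ b))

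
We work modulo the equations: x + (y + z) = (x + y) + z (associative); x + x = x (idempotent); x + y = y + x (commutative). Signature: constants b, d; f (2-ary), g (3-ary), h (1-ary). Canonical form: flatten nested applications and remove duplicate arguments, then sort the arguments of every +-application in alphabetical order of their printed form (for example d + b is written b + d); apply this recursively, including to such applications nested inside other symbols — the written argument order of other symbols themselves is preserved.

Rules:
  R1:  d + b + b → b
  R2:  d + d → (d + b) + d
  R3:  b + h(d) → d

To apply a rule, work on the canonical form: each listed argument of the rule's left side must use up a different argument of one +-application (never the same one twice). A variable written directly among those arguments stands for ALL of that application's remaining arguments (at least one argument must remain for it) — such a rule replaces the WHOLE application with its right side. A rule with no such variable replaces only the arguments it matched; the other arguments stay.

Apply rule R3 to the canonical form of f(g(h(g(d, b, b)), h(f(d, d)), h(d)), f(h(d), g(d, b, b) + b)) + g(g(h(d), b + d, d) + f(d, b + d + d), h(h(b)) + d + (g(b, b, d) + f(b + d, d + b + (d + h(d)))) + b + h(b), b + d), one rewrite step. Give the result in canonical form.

Canonical form:  f(g(h(g(d, b, b)), h(f(d, d)), h(d)), f(h(d), b + g(d, b, b))) + g(f(d, b + d) + g(h(d), b + d, d), b + d + f(b + d, b + d + h(d)) + g(b, b, d) + h(b) + h(h(b)), b + d)
Apply R3:  consuming b, h(d)
Result:  f(g(h(g(d, b, b)), h(f(d, d)), h(d)), f(h(d), b + g(d, b, b))) + g(f(d, b + d) + g(h(d), b + d, d), b + d + f(b + d, d) + g(b, b, d) + h(b) + h(h(b)), b + d)

Answer: f(g(h(g(d, b, b)), h(f(d, d)), h(d)), f(h(d), b + g(d, b, b))) + g(f(d, b + d) + g(h(d), b + d, d), b + d + f(b + d, d) + g(b, b, d) + h(b) + h(h(b)), b + d)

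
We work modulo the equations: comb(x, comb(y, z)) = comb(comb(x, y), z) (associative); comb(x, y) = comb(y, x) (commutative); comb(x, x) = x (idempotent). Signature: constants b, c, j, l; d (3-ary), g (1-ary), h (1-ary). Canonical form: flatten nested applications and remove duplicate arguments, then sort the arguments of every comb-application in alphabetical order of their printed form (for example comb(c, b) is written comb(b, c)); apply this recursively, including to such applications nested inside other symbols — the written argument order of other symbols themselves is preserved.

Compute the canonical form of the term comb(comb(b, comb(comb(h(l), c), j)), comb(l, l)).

Answer: comb(b, c, h(l), j, l)

Derivation:
Flatten:  comb(b, h(l), c, j, l, l)
Deduplicate:  drop duplicate l
Sort arguments:  comb(b, c, h(l), j, l)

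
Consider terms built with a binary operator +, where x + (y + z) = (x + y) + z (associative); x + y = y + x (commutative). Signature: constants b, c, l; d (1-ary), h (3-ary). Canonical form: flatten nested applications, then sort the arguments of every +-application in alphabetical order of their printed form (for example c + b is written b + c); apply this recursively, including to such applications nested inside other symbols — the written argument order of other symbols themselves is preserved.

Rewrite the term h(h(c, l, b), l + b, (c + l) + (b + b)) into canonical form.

Answer: h(h(c, l, b), b + l, b + b + c + l)

Derivation:
Descend into:  (c + l) + (b + b)
Merge nested applications:  c + l + b + b
Sort arguments:  b + b + c + l
Rebuild:  h(h(c, l, b), b + l, b + b + c + l)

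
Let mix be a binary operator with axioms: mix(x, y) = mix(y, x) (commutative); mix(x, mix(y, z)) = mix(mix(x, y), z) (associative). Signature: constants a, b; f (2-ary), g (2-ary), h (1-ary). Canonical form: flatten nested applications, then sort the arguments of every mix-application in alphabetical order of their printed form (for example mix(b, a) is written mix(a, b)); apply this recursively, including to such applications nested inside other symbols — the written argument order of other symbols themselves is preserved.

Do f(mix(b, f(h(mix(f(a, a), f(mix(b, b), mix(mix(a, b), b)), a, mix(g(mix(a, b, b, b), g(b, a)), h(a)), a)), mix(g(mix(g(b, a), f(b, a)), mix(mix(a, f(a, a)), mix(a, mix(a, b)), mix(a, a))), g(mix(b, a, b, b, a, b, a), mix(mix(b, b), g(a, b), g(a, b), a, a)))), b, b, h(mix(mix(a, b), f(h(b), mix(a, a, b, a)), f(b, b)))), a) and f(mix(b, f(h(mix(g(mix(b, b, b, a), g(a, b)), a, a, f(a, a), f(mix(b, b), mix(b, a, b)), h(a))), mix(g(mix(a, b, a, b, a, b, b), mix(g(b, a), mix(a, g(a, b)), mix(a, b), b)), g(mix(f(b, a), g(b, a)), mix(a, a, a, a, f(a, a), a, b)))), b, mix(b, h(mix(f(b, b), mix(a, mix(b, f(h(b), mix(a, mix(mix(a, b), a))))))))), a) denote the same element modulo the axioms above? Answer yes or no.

Left:  f(mix(b, f(h(mix(f(a, a), f(mix(b, b), mix(mix(a, b), b)), a, mix(g(mix(a, b, b, b), g(b, a)), h(a)), a)), mix(g(mix(g(b, a), f(b, a)), mix(mix(a, f(a, a)), mix(a, mix(a, b)), mix(a, a))), g(mix(b, a, b, b, a, b, a), mix(mix(b, b), g(a, b), g(a, b), a, a)))), b, b, h(mix(mix(a, b), f(h(b), mix(a, a, b, a)), f(b, b)))), a)
  Work inside:  mix(b, f(h(mix(f(a, a), f(mix(b, b), mix(mix(a, b), b)), a, mix(g(mix(a, b, b, b), g(b, a)), h(a)), a)), mix(g(mix(g(b, a), f(b, a)), mix(mix(a, f(a, a)), mix(a, mix(a, b)), mix(a, a))), g(mix(b, a, b, b, a, b, a), mix(mix(b, b), g(a, b), g(a, b), a, a)))), b, b, h(mix(mix(a, b), f(h(b), mix(a, a, b, a)), f(b, b))))
  Simplify inside:  f(h(mix(f(a, a), f(mix(b, b), mix(mix(a, b), b)), a, mix(g(mix(a, b, b, b), g(b, a)), h(a)), a)), mix(g(mix(g(b, a), f(b, a)), mix(mix(a, f(a, a)), mix(a, mix(a, b)), mix(a, a))), g(mix(b, a, b, b, a, b, a), mix(mix(b, b), g(a, b), g(a, b), a, a))))  →  f(h(mix(a, a, f(a, a), f(mix(b, b), mix(a, b, b)), g(mix(a, b, b, b), g(b, a)), h(a))), mix(g(mix(a, a, a, b, b, b, b), mix(a, a, b, b, g(a, b), g(a, b))), g(mix(f(b, a), g(b, a)), mix(a, a, a, a, a, b, f(a, a)))))
  Inside:  h(mix(mix(a, b), f(h(b), mix(a, a, b, a)), f(b, b)))  →  h(mix(a, b, f(b, b), f(h(b), mix(a, a, a, b))))
  Sort arguments:  mix(b, b, b, f(h(mix(a, a, f(a, a), f(mix(b, b), mix(a, b, b)), g(mix(a, b, b, b), g(b, a)), h(a))), mix(g(mix(a, a, a, b, b, b, b), mix(a, a, b, b, g(a, b), g(a, b))), g(mix(f(b, a), g(b, a)), mix(a, a, a, a, a, b, f(a, a))))), h(mix(a, b, f(b, b), f(h(b), mix(a, a, a, b)))))
  Rebuild:  f(mix(b, b, b, f(h(mix(a, a, f(a, a), f(mix(b, b), mix(a, b, b)), g(mix(a, b, b, b), g(b, a)), h(a))), mix(g(mix(a, a, a, b, b, b, b), mix(a, a, b, b, g(a, b), g(a, b))), g(mix(f(b, a), g(b, a)), mix(a, a, a, a, a, b, f(a, a))))), h(mix(a, b, f(b, b), f(h(b), mix(a, a, a, b))))), a)
Right:  f(mix(b, f(h(mix(g(mix(b, b, b, a), g(a, b)), a, a, f(a, a), f(mix(b, b), mix(b, a, b)), h(a))), mix(g(mix(a, b, a, b, a, b, b), mix(g(b, a), mix(a, g(a, b)), mix(a, b), b)), g(mix(f(b, a), g(b, a)), mix(a, a, a, a, f(a, a), a, b)))), b, mix(b, h(mix(f(b, b), mix(a, mix(b, f(h(b), mix(a, mix(mix(a, b), a))))))))), a)
  Descend into:  mix(b, f(h(mix(g(mix(b, b, b, a), g(a, b)), a, a, f(a, a), f(mix(b, b), mix(b, a, b)), h(a))), mix(g(mix(a, b, a, b, a, b, b), mix(g(b, a), mix(a, g(a, b)), mix(a, b), b)), g(mix(f(b, a), g(b, a)), mix(a, a, a, a, f(a, a), a, b)))), b, mix(b, h(mix(f(b, b), mix(a, mix(b, f(h(b), mix(a, mix(mix(a, b), a)))))))))
  Merge nested applications:  mix(b, f(h(mix(g(mix(b, b, b, a), g(a, b)), a, a, f(a, a), f(mix(b, b), mix(b, a, b)), h(a))), mix(g(mix(a, b, a, b, a, b, b), mix(g(b, a), mix(a, g(a, b)), mix(a, b), b)), g(mix(f(b, a), g(b, a)), mix(a, a, a, a, f(a, a), a, b)))), b, b, h(mix(f(b, b), mix(a, mix(b, f(h(b), mix(a, mix(mix(a, b), a))))))))
  Canonicalize subterm:  f(h(mix(g(mix(b, b, b, a), g(a, b)), a, a, f(a, a), f(mix(b, b), mix(b, a, b)), h(a))), mix(g(mix(a, b, a, b, a, b, b), mix(g(b, a), mix(a, g(a, b)), mix(a, b), b)), g(mix(f(b, a), g(b, a)), mix(a, a, a, a, f(a, a), a, b))))  →  f(h(mix(a, a, f(a, a), f(mix(b, b), mix(a, b, b)), g(mix(a, b, b, b), g(a, b)), h(a))), mix(g(mix(a, a, a, b, b, b, b), mix(a, a, b, b, g(a, b), g(b, a))), g(mix(f(b, a), g(b, a)), mix(a, a, a, a, a, b, f(a, a)))))
  Simplify inside:  h(mix(f(b, b), mix(a, mix(b, f(h(b), mix(a, mix(mix(a, b), a)))))))  →  h(mix(a, b, f(b, b), f(h(b), mix(a, a, a, b))))
  Sort:  mix(b, b, b, f(h(mix(a, a, f(a, a), f(mix(b, b), mix(a, b, b)), g(mix(a, b, b, b), g(a, b)), h(a))), mix(g(mix(a, a, a, b, b, b, b), mix(a, a, b, b, g(a, b), g(b, a))), g(mix(f(b, a), g(b, a)), mix(a, a, a, a, a, b, f(a, a))))), h(mix(a, b, f(b, b), f(h(b), mix(a, a, a, b)))))
  Reassemble:  f(mix(b, b, b, f(h(mix(a, a, f(a, a), f(mix(b, b), mix(a, b, b)), g(mix(a, b, b, b), g(a, b)), h(a))), mix(g(mix(a, a, a, b, b, b, b), mix(a, a, b, b, g(a, b), g(b, a))), g(mix(f(b, a), g(b, a)), mix(a, a, a, a, a, b, f(a, a))))), h(mix(a, b, f(b, b), f(h(b), mix(a, a, a, b))))), a)

Answer: no — f(mix(b, b, b, f(h(mix(a, a, f(a, a), f(mix(b, b), mix(a, b, b)), g(mix(a, b, b, b), g(b, a)), h(a))), mix(g(mix(a, a, a, b, b, b, b), mix(a, a, b, b, g(a, b), g(a, b))), g(mix(f(b, a), g(b, a)), mix(a, a, a, a, a, b, f(a, a))))), h(mix(a, b, f(b, b), f(h(b), mix(a, a, a, b))))), a) vs f(mix(b, b, b, f(h(mix(a, a, f(a, a), f(mix(b, b), mix(a, b, b)), g(mix(a, b, b, b), g(a, b)), h(a))), mix(g(mix(a, a, a, b, b, b, b), mix(a, a, b, b, g(a, b), g(b, a))), g(mix(f(b, a), g(b, a)), mix(a, a, a, a, a, b, f(a, a))))), h(mix(a, b, f(b, b), f(h(b), mix(a, a, a, b))))), a)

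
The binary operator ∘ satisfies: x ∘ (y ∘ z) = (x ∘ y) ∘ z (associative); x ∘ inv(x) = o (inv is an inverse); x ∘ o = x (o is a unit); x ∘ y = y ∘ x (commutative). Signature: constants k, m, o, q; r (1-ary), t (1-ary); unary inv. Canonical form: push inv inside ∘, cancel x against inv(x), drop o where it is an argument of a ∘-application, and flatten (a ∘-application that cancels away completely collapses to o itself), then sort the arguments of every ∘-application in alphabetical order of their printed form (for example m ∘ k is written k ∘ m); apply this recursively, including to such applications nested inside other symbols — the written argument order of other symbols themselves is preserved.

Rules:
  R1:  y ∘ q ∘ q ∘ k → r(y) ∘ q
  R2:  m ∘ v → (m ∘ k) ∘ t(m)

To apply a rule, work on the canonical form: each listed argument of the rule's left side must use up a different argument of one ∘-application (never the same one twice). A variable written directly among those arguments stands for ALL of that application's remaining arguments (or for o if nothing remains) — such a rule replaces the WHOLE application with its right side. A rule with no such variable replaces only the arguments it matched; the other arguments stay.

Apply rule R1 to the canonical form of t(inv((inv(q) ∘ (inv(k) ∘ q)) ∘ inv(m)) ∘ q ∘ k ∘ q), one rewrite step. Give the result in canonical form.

Canonical form:  t(k ∘ k ∘ m ∘ q ∘ q)
R1 matches:  uses k, q, q;  y := k ∘ m
Every leftover argument binds to the variable; the entire application is replaced.
New term:  t(q ∘ r(k ∘ m))

Answer: t(q ∘ r(k ∘ m))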